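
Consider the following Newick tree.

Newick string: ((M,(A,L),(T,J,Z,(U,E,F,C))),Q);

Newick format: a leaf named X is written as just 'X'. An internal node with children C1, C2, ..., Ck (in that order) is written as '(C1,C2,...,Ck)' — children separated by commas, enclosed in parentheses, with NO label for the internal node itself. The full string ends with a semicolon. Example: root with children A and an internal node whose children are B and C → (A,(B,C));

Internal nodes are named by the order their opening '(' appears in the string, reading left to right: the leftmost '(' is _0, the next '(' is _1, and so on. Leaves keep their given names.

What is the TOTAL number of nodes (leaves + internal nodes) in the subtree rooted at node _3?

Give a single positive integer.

Answer: 9

Derivation:
Newick: ((M,(A,L),(T,J,Z,(U,E,F,C))),Q);
Locate _3: it is the '(' at position 10 (the 4th '(' reading left to right).
Query: subtree rooted at _3
_3: subtree_size = 1 + 8
  T: subtree_size = 1 + 0
  J: subtree_size = 1 + 0
  Z: subtree_size = 1 + 0
  _4: subtree_size = 1 + 4
    U: subtree_size = 1 + 0
    E: subtree_size = 1 + 0
    F: subtree_size = 1 + 0
    C: subtree_size = 1 + 0
Total subtree size of _3: 9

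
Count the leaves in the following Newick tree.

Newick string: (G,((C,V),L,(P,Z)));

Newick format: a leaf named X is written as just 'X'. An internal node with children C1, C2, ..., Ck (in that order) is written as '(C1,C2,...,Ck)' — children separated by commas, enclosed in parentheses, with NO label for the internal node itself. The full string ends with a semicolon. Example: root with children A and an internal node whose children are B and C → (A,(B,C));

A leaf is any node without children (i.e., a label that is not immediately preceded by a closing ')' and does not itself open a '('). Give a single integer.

Newick: (G,((C,V),L,(P,Z)));
Scan left-to-right; a leaf is any maximal label run not followed by '(':
  pos 1: leaf 'G' → count = 1
  pos 5: leaf 'C' → count = 2
  pos 7: leaf 'V' → count = 3
  pos 10: leaf 'L' → count = 4
  pos 13: leaf 'P' → count = 5
  pos 15: leaf 'Z' → count = 6
Total leaves: 6

Answer: 6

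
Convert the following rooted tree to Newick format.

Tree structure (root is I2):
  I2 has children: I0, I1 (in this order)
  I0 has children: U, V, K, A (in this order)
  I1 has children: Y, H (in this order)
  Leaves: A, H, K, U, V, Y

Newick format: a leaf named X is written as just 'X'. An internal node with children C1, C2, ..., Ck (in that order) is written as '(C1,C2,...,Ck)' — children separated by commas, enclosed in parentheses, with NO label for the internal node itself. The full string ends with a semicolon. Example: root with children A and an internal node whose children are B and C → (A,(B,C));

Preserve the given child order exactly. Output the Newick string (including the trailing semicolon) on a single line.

Answer: ((U,V,K,A),(Y,H));

Derivation:
internal I2 with children ['I0', 'I1']
  internal I0 with children ['U', 'V', 'K', 'A']
    leaf 'U' → 'U'
    leaf 'V' → 'V'
    leaf 'K' → 'K'
    leaf 'A' → 'A'
  → '(U,V,K,A)'
  internal I1 with children ['Y', 'H']
    leaf 'Y' → 'Y'
    leaf 'H' → 'H'
  → '(Y,H)'
→ '((U,V,K,A),(Y,H))'
Final: ((U,V,K,A),(Y,H));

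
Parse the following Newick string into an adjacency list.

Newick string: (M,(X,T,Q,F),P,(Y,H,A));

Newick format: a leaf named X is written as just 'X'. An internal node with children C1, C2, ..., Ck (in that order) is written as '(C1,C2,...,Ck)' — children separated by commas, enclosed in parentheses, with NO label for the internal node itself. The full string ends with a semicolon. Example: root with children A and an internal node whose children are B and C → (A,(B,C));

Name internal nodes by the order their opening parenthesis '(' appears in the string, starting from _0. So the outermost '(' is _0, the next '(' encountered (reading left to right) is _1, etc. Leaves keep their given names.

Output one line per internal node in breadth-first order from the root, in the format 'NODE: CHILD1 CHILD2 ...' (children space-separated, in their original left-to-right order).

Input: (M,(X,T,Q,F),P,(Y,H,A));
Scanning left-to-right, naming '(' by encounter order:
  pos 0: '(' -> open internal node _0 (depth 1)
  pos 3: '(' -> open internal node _1 (depth 2)
  pos 11: ')' -> close internal node _1 (now at depth 1)
  pos 15: '(' -> open internal node _2 (depth 2)
  pos 21: ')' -> close internal node _2 (now at depth 1)
  pos 22: ')' -> close internal node _0 (now at depth 0)
Total internal nodes: 3
BFS adjacency from root:
  _0: M _1 P _2
  _1: X T Q F
  _2: Y H A

Answer: _0: M _1 P _2
_1: X T Q F
_2: Y H A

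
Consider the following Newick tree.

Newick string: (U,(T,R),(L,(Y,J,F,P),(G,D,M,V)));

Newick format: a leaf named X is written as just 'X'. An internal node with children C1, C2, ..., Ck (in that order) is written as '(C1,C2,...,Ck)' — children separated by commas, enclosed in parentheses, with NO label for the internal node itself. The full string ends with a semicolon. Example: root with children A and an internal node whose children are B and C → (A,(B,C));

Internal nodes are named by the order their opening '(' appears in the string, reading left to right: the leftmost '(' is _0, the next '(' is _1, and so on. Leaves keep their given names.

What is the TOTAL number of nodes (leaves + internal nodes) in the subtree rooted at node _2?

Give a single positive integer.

Newick: (U,(T,R),(L,(Y,J,F,P),(G,D,M,V)));
Locate _2: it is the '(' at position 9 (the 3rd '(' reading left to right).
Query: subtree rooted at _2
_2: subtree_size = 1 + 11
  L: subtree_size = 1 + 0
  _3: subtree_size = 1 + 4
    Y: subtree_size = 1 + 0
    J: subtree_size = 1 + 0
    F: subtree_size = 1 + 0
    P: subtree_size = 1 + 0
  _4: subtree_size = 1 + 4
    G: subtree_size = 1 + 0
    D: subtree_size = 1 + 0
    M: subtree_size = 1 + 0
    V: subtree_size = 1 + 0
Total subtree size of _2: 12

Answer: 12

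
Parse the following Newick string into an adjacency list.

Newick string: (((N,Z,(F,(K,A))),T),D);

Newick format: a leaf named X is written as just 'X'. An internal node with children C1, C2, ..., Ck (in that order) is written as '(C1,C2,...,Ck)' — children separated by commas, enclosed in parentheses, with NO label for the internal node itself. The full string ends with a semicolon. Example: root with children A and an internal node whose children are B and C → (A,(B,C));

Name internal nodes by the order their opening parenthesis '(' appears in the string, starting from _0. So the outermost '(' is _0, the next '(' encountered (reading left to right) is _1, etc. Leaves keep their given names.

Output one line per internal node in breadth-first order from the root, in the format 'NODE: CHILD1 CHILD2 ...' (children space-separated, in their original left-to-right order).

Input: (((N,Z,(F,(K,A))),T),D);
Scanning left-to-right, naming '(' by encounter order:
  pos 0: '(' -> open internal node _0 (depth 1)
  pos 1: '(' -> open internal node _1 (depth 2)
  pos 2: '(' -> open internal node _2 (depth 3)
  pos 7: '(' -> open internal node _3 (depth 4)
  pos 10: '(' -> open internal node _4 (depth 5)
  pos 14: ')' -> close internal node _4 (now at depth 4)
  pos 15: ')' -> close internal node _3 (now at depth 3)
  pos 16: ')' -> close internal node _2 (now at depth 2)
  pos 19: ')' -> close internal node _1 (now at depth 1)
  pos 22: ')' -> close internal node _0 (now at depth 0)
Total internal nodes: 5
BFS adjacency from root:
  _0: _1 D
  _1: _2 T
  _2: N Z _3
  _3: F _4
  _4: K A

Answer: _0: _1 D
_1: _2 T
_2: N Z _3
_3: F _4
_4: K A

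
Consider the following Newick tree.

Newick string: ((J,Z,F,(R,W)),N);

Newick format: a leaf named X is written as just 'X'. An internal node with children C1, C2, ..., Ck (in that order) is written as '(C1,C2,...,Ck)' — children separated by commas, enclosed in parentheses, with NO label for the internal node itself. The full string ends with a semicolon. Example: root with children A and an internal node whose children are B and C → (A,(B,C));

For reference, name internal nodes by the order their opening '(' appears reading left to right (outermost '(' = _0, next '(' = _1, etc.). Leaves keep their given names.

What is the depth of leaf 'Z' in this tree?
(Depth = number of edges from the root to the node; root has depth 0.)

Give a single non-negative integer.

Answer: 2

Derivation:
Newick: ((J,Z,F,(R,W)),N);
Naming internals by '(' encounter order: outermost '(' = _0, next = _1, ...
Query node: Z
Path from root: _0 -> _1 -> Z
Depth of Z: 2 (number of edges from root)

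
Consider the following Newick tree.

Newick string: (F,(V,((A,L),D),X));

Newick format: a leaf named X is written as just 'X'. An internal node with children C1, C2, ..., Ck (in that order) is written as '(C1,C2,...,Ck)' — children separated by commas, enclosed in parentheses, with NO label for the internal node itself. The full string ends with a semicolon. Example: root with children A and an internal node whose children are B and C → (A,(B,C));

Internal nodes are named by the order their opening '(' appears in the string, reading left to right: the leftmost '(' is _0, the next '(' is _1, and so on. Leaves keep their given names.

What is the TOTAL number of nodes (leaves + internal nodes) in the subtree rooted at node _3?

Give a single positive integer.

Newick: (F,(V,((A,L),D),X));
Locate _3: it is the '(' at position 7 (the 4th '(' reading left to right).
Query: subtree rooted at _3
_3: subtree_size = 1 + 2
  A: subtree_size = 1 + 0
  L: subtree_size = 1 + 0
Total subtree size of _3: 3

Answer: 3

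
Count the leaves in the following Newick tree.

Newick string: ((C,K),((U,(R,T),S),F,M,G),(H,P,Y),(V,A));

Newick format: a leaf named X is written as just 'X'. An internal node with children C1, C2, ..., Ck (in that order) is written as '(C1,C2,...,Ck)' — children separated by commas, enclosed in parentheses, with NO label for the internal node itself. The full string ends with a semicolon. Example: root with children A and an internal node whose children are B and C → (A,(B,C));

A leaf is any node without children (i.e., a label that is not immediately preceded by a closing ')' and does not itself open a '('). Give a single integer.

Answer: 14

Derivation:
Newick: ((C,K),((U,(R,T),S),F,M,G),(H,P,Y),(V,A));
Scan left-to-right; a leaf is any maximal label run not followed by '(':
  pos 2: leaf 'C' → count = 1
  pos 4: leaf 'K' → count = 2
  pos 9: leaf 'U' → count = 3
  pos 12: leaf 'R' → count = 4
  pos 14: leaf 'T' → count = 5
  pos 17: leaf 'S' → count = 6
  pos 20: leaf 'F' → count = 7
  pos 22: leaf 'M' → count = 8
  pos 24: leaf 'G' → count = 9
  pos 28: leaf 'H' → count = 10
  pos 30: leaf 'P' → count = 11
  pos 32: leaf 'Y' → count = 12
  pos 36: leaf 'V' → count = 13
  pos 38: leaf 'A' → count = 14
Total leaves: 14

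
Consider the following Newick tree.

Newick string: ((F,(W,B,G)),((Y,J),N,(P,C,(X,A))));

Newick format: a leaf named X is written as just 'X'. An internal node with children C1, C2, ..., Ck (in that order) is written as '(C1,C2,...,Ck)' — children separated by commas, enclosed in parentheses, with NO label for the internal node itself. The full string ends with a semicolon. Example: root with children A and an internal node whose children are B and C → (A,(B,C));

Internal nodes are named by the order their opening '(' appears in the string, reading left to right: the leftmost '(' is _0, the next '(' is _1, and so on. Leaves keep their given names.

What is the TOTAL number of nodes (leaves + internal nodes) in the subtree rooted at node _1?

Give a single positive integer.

Answer: 6

Derivation:
Newick: ((F,(W,B,G)),((Y,J),N,(P,C,(X,A))));
Locate _1: it is the '(' at position 1 (the 2nd '(' reading left to right).
Query: subtree rooted at _1
_1: subtree_size = 1 + 5
  F: subtree_size = 1 + 0
  _2: subtree_size = 1 + 3
    W: subtree_size = 1 + 0
    B: subtree_size = 1 + 0
    G: subtree_size = 1 + 0
Total subtree size of _1: 6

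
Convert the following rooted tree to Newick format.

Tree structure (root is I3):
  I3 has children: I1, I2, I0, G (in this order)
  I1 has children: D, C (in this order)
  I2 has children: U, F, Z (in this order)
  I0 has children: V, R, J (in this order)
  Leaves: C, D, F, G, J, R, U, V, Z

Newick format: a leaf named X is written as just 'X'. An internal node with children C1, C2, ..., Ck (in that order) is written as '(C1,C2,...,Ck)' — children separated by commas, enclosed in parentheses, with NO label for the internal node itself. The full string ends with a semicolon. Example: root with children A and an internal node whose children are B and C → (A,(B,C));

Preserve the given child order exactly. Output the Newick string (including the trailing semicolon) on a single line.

Answer: ((D,C),(U,F,Z),(V,R,J),G);

Derivation:
internal I3 with children ['I1', 'I2', 'I0', 'G']
  internal I1 with children ['D', 'C']
    leaf 'D' → 'D'
    leaf 'C' → 'C'
  → '(D,C)'
  internal I2 with children ['U', 'F', 'Z']
    leaf 'U' → 'U'
    leaf 'F' → 'F'
    leaf 'Z' → 'Z'
  → '(U,F,Z)'
  internal I0 with children ['V', 'R', 'J']
    leaf 'V' → 'V'
    leaf 'R' → 'R'
    leaf 'J' → 'J'
  → '(V,R,J)'
  leaf 'G' → 'G'
→ '((D,C),(U,F,Z),(V,R,J),G)'
Final: ((D,C),(U,F,Z),(V,R,J),G);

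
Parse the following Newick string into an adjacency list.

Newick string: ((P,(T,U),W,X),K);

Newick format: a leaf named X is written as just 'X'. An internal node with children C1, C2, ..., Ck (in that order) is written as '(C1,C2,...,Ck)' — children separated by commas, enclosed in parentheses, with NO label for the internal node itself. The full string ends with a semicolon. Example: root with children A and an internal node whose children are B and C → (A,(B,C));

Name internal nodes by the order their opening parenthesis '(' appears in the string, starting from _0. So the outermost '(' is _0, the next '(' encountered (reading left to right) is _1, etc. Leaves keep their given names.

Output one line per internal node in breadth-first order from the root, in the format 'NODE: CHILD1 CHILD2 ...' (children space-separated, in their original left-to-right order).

Answer: _0: _1 K
_1: P _2 W X
_2: T U

Derivation:
Input: ((P,(T,U),W,X),K);
Scanning left-to-right, naming '(' by encounter order:
  pos 0: '(' -> open internal node _0 (depth 1)
  pos 1: '(' -> open internal node _1 (depth 2)
  pos 4: '(' -> open internal node _2 (depth 3)
  pos 8: ')' -> close internal node _2 (now at depth 2)
  pos 13: ')' -> close internal node _1 (now at depth 1)
  pos 16: ')' -> close internal node _0 (now at depth 0)
Total internal nodes: 3
BFS adjacency from root:
  _0: _1 K
  _1: P _2 W X
  _2: T U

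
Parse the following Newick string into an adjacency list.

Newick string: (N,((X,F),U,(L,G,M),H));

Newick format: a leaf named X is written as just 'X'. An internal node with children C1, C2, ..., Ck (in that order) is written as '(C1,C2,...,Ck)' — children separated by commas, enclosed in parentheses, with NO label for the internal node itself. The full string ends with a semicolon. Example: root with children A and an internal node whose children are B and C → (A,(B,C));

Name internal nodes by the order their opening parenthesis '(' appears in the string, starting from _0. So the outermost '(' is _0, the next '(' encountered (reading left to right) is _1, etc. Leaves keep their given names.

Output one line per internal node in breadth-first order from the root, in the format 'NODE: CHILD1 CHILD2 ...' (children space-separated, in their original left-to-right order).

Answer: _0: N _1
_1: _2 U _3 H
_2: X F
_3: L G M

Derivation:
Input: (N,((X,F),U,(L,G,M),H));
Scanning left-to-right, naming '(' by encounter order:
  pos 0: '(' -> open internal node _0 (depth 1)
  pos 3: '(' -> open internal node _1 (depth 2)
  pos 4: '(' -> open internal node _2 (depth 3)
  pos 8: ')' -> close internal node _2 (now at depth 2)
  pos 12: '(' -> open internal node _3 (depth 3)
  pos 18: ')' -> close internal node _3 (now at depth 2)
  pos 21: ')' -> close internal node _1 (now at depth 1)
  pos 22: ')' -> close internal node _0 (now at depth 0)
Total internal nodes: 4
BFS adjacency from root:
  _0: N _1
  _1: _2 U _3 H
  _2: X F
  _3: L G M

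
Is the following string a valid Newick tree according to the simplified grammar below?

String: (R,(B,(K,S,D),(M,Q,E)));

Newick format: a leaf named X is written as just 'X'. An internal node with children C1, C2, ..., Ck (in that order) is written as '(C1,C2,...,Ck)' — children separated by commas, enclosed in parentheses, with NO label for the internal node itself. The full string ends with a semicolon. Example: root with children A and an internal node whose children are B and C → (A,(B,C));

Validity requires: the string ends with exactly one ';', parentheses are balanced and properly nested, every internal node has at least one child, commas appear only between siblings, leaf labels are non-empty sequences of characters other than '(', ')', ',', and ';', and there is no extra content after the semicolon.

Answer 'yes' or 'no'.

Input: (R,(B,(K,S,D),(M,Q,E)));
Paren balance: 4 '(' vs 4 ')' OK
Ends with single ';': True
Full parse: OK
Valid: True

Answer: yes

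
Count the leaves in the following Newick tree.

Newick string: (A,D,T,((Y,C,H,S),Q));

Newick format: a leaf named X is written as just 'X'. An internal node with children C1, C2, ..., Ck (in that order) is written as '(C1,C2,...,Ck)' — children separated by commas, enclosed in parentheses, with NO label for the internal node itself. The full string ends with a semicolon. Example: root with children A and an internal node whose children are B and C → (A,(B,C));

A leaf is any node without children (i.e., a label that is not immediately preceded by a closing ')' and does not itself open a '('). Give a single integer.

Newick: (A,D,T,((Y,C,H,S),Q));
Scan left-to-right; a leaf is any maximal label run not followed by '(':
  pos 1: leaf 'A' → count = 1
  pos 3: leaf 'D' → count = 2
  pos 5: leaf 'T' → count = 3
  pos 9: leaf 'Y' → count = 4
  pos 11: leaf 'C' → count = 5
  pos 13: leaf 'H' → count = 6
  pos 15: leaf 'S' → count = 7
  pos 18: leaf 'Q' → count = 8
Total leaves: 8

Answer: 8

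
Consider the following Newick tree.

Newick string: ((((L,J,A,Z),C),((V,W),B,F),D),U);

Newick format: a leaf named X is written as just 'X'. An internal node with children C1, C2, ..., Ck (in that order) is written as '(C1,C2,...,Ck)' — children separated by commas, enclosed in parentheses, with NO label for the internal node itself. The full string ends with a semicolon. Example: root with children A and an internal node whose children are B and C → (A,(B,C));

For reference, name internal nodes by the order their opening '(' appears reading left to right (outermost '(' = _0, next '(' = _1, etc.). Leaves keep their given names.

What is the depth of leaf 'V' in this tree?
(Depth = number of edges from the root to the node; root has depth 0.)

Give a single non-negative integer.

Answer: 4

Derivation:
Newick: ((((L,J,A,Z),C),((V,W),B,F),D),U);
Naming internals by '(' encounter order: outermost '(' = _0, next = _1, ...
Query node: V
Path from root: _0 -> _1 -> _4 -> _5 -> V
Depth of V: 4 (number of edges from root)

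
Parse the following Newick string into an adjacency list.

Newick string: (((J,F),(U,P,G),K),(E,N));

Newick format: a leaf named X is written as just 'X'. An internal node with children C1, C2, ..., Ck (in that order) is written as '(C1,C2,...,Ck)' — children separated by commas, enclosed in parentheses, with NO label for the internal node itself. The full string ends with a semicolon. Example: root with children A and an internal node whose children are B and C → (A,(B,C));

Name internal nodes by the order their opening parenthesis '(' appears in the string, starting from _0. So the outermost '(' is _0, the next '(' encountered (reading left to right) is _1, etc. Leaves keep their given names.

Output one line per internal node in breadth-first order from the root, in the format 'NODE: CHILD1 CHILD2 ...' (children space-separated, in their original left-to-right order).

Input: (((J,F),(U,P,G),K),(E,N));
Scanning left-to-right, naming '(' by encounter order:
  pos 0: '(' -> open internal node _0 (depth 1)
  pos 1: '(' -> open internal node _1 (depth 2)
  pos 2: '(' -> open internal node _2 (depth 3)
  pos 6: ')' -> close internal node _2 (now at depth 2)
  pos 8: '(' -> open internal node _3 (depth 3)
  pos 14: ')' -> close internal node _3 (now at depth 2)
  pos 17: ')' -> close internal node _1 (now at depth 1)
  pos 19: '(' -> open internal node _4 (depth 2)
  pos 23: ')' -> close internal node _4 (now at depth 1)
  pos 24: ')' -> close internal node _0 (now at depth 0)
Total internal nodes: 5
BFS adjacency from root:
  _0: _1 _4
  _1: _2 _3 K
  _4: E N
  _2: J F
  _3: U P G

Answer: _0: _1 _4
_1: _2 _3 K
_4: E N
_2: J F
_3: U P G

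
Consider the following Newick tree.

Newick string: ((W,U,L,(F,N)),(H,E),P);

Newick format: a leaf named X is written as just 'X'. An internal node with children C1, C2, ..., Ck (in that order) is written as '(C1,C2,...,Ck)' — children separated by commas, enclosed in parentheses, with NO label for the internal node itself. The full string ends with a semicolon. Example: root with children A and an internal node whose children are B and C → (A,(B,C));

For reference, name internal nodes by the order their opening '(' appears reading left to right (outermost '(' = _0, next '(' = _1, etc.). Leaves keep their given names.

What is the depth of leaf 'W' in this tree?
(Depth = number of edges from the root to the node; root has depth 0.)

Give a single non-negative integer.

Answer: 2

Derivation:
Newick: ((W,U,L,(F,N)),(H,E),P);
Naming internals by '(' encounter order: outermost '(' = _0, next = _1, ...
Query node: W
Path from root: _0 -> _1 -> W
Depth of W: 2 (number of edges from root)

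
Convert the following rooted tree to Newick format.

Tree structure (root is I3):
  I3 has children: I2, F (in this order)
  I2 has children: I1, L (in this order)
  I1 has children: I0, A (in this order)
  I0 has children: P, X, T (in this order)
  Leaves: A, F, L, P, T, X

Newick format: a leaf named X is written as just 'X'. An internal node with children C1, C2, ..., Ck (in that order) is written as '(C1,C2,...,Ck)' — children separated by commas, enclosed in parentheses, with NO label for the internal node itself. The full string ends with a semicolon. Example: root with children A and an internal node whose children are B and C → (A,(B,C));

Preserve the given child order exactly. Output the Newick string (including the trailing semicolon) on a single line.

Answer: ((((P,X,T),A),L),F);

Derivation:
internal I3 with children ['I2', 'F']
  internal I2 with children ['I1', 'L']
    internal I1 with children ['I0', 'A']
      internal I0 with children ['P', 'X', 'T']
        leaf 'P' → 'P'
        leaf 'X' → 'X'
        leaf 'T' → 'T'
      → '(P,X,T)'
      leaf 'A' → 'A'
    → '((P,X,T),A)'
    leaf 'L' → 'L'
  → '(((P,X,T),A),L)'
  leaf 'F' → 'F'
→ '((((P,X,T),A),L),F)'
Final: ((((P,X,T),A),L),F);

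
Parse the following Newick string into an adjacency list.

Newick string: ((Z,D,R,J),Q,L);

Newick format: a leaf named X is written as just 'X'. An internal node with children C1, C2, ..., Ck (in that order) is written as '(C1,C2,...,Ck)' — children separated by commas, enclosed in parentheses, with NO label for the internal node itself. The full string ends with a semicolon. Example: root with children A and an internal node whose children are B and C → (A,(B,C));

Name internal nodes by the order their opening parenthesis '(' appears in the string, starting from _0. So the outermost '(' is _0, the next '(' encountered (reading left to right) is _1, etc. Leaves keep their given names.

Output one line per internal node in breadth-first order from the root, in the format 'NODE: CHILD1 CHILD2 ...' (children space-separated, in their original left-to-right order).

Input: ((Z,D,R,J),Q,L);
Scanning left-to-right, naming '(' by encounter order:
  pos 0: '(' -> open internal node _0 (depth 1)
  pos 1: '(' -> open internal node _1 (depth 2)
  pos 9: ')' -> close internal node _1 (now at depth 1)
  pos 14: ')' -> close internal node _0 (now at depth 0)
Total internal nodes: 2
BFS adjacency from root:
  _0: _1 Q L
  _1: Z D R J

Answer: _0: _1 Q L
_1: Z D R J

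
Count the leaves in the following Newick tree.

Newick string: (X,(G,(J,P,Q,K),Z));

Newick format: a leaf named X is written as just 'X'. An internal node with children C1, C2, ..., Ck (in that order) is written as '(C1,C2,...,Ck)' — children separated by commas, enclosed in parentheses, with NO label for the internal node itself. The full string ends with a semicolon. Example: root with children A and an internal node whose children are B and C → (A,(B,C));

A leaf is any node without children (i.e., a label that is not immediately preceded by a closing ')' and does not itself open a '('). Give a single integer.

Answer: 7

Derivation:
Newick: (X,(G,(J,P,Q,K),Z));
Scan left-to-right; a leaf is any maximal label run not followed by '(':
  pos 1: leaf 'X' → count = 1
  pos 4: leaf 'G' → count = 2
  pos 7: leaf 'J' → count = 3
  pos 9: leaf 'P' → count = 4
  pos 11: leaf 'Q' → count = 5
  pos 13: leaf 'K' → count = 6
  pos 16: leaf 'Z' → count = 7
Total leaves: 7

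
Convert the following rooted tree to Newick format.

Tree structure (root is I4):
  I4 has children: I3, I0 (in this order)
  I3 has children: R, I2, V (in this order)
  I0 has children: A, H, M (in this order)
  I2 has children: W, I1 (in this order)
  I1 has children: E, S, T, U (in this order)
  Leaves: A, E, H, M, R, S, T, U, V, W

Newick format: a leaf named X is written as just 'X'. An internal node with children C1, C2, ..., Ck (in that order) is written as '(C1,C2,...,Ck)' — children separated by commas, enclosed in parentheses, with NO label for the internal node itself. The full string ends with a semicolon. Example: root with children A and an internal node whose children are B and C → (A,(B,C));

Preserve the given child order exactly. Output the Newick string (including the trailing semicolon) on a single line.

Answer: ((R,(W,(E,S,T,U)),V),(A,H,M));

Derivation:
internal I4 with children ['I3', 'I0']
  internal I3 with children ['R', 'I2', 'V']
    leaf 'R' → 'R'
    internal I2 with children ['W', 'I1']
      leaf 'W' → 'W'
      internal I1 with children ['E', 'S', 'T', 'U']
        leaf 'E' → 'E'
        leaf 'S' → 'S'
        leaf 'T' → 'T'
        leaf 'U' → 'U'
      → '(E,S,T,U)'
    → '(W,(E,S,T,U))'
    leaf 'V' → 'V'
  → '(R,(W,(E,S,T,U)),V)'
  internal I0 with children ['A', 'H', 'M']
    leaf 'A' → 'A'
    leaf 'H' → 'H'
    leaf 'M' → 'M'
  → '(A,H,M)'
→ '((R,(W,(E,S,T,U)),V),(A,H,M))'
Final: ((R,(W,(E,S,T,U)),V),(A,H,M));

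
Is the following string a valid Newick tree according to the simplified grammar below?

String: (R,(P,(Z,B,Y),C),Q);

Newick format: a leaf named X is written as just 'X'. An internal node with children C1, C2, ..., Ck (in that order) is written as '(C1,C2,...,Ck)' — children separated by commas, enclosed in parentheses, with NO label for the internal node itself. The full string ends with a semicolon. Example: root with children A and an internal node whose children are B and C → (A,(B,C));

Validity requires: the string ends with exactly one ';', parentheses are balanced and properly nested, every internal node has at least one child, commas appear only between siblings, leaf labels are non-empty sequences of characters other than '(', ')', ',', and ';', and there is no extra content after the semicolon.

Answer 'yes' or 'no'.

Input: (R,(P,(Z,B,Y),C),Q);
Paren balance: 3 '(' vs 3 ')' OK
Ends with single ';': True
Full parse: OK
Valid: True

Answer: yes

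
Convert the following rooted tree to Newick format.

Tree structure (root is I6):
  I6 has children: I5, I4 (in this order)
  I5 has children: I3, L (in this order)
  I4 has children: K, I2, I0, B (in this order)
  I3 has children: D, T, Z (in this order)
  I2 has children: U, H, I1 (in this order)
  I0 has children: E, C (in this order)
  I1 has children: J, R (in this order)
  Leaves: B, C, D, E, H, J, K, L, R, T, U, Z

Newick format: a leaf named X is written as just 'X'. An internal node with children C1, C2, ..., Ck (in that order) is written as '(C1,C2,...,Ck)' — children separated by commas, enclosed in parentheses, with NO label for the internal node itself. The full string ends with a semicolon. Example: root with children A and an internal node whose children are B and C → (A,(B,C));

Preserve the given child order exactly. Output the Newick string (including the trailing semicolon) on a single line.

internal I6 with children ['I5', 'I4']
  internal I5 with children ['I3', 'L']
    internal I3 with children ['D', 'T', 'Z']
      leaf 'D' → 'D'
      leaf 'T' → 'T'
      leaf 'Z' → 'Z'
    → '(D,T,Z)'
    leaf 'L' → 'L'
  → '((D,T,Z),L)'
  internal I4 with children ['K', 'I2', 'I0', 'B']
    leaf 'K' → 'K'
    internal I2 with children ['U', 'H', 'I1']
      leaf 'U' → 'U'
      leaf 'H' → 'H'
      internal I1 with children ['J', 'R']
        leaf 'J' → 'J'
        leaf 'R' → 'R'
      → '(J,R)'
    → '(U,H,(J,R))'
    internal I0 with children ['E', 'C']
      leaf 'E' → 'E'
      leaf 'C' → 'C'
    → '(E,C)'
    leaf 'B' → 'B'
  → '(K,(U,H,(J,R)),(E,C),B)'
→ '(((D,T,Z),L),(K,(U,H,(J,R)),(E,C),B))'
Final: (((D,T,Z),L),(K,(U,H,(J,R)),(E,C),B));

Answer: (((D,T,Z),L),(K,(U,H,(J,R)),(E,C),B));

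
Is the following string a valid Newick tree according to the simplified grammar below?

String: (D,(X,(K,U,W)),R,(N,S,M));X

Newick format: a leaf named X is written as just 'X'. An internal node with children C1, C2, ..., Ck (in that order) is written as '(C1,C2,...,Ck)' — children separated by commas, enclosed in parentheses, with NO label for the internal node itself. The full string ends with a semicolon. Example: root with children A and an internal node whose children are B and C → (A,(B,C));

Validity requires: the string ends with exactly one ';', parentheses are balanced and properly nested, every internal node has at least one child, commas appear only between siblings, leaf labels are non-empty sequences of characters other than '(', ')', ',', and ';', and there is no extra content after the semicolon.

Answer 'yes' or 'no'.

Input: (D,(X,(K,U,W)),R,(N,S,M));X
Paren balance: 4 '(' vs 4 ')' OK
Ends with single ';': False
Full parse: FAILS (must end with ;)
Valid: False

Answer: no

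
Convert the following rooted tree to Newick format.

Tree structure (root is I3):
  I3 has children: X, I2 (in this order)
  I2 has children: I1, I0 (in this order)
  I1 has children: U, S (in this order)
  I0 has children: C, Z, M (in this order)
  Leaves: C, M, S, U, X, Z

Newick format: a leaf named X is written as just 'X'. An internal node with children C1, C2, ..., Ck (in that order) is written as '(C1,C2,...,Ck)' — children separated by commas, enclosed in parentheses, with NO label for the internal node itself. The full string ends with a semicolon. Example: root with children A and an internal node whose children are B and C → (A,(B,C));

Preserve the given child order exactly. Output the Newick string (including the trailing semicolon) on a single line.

internal I3 with children ['X', 'I2']
  leaf 'X' → 'X'
  internal I2 with children ['I1', 'I0']
    internal I1 with children ['U', 'S']
      leaf 'U' → 'U'
      leaf 'S' → 'S'
    → '(U,S)'
    internal I0 with children ['C', 'Z', 'M']
      leaf 'C' → 'C'
      leaf 'Z' → 'Z'
      leaf 'M' → 'M'
    → '(C,Z,M)'
  → '((U,S),(C,Z,M))'
→ '(X,((U,S),(C,Z,M)))'
Final: (X,((U,S),(C,Z,M)));

Answer: (X,((U,S),(C,Z,M)));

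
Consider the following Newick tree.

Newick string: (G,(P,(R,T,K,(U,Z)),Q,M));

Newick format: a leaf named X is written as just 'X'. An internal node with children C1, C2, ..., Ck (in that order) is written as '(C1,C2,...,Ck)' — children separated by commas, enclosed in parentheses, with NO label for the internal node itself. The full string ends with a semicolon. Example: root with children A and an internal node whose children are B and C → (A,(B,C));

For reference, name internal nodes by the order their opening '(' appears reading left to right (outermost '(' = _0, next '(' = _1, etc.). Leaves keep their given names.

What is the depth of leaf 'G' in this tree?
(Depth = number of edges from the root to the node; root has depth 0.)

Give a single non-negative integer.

Answer: 1

Derivation:
Newick: (G,(P,(R,T,K,(U,Z)),Q,M));
Naming internals by '(' encounter order: outermost '(' = _0, next = _1, ...
Query node: G
Path from root: _0 -> G
Depth of G: 1 (number of edges from root)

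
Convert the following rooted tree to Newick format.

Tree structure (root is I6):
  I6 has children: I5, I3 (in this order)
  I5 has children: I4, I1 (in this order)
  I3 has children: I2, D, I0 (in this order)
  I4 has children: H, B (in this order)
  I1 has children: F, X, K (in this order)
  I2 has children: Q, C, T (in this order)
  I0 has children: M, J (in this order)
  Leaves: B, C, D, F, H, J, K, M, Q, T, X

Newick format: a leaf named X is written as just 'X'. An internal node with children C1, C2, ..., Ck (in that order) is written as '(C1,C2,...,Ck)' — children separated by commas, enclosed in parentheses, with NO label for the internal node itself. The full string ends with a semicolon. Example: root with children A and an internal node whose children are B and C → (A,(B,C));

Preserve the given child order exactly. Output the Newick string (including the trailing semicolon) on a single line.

internal I6 with children ['I5', 'I3']
  internal I5 with children ['I4', 'I1']
    internal I4 with children ['H', 'B']
      leaf 'H' → 'H'
      leaf 'B' → 'B'
    → '(H,B)'
    internal I1 with children ['F', 'X', 'K']
      leaf 'F' → 'F'
      leaf 'X' → 'X'
      leaf 'K' → 'K'
    → '(F,X,K)'
  → '((H,B),(F,X,K))'
  internal I3 with children ['I2', 'D', 'I0']
    internal I2 with children ['Q', 'C', 'T']
      leaf 'Q' → 'Q'
      leaf 'C' → 'C'
      leaf 'T' → 'T'
    → '(Q,C,T)'
    leaf 'D' → 'D'
    internal I0 with children ['M', 'J']
      leaf 'M' → 'M'
      leaf 'J' → 'J'
    → '(M,J)'
  → '((Q,C,T),D,(M,J))'
→ '(((H,B),(F,X,K)),((Q,C,T),D,(M,J)))'
Final: (((H,B),(F,X,K)),((Q,C,T),D,(M,J)));

Answer: (((H,B),(F,X,K)),((Q,C,T),D,(M,J)));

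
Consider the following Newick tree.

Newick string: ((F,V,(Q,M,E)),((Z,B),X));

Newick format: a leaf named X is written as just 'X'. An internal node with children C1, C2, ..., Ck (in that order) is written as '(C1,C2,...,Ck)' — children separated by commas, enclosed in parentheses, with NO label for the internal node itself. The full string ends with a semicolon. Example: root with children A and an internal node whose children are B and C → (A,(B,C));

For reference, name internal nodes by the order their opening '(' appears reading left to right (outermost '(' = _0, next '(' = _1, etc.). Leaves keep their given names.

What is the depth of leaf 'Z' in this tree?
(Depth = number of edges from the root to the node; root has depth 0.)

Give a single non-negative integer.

Answer: 3

Derivation:
Newick: ((F,V,(Q,M,E)),((Z,B),X));
Naming internals by '(' encounter order: outermost '(' = _0, next = _1, ...
Query node: Z
Path from root: _0 -> _3 -> _4 -> Z
Depth of Z: 3 (number of edges from root)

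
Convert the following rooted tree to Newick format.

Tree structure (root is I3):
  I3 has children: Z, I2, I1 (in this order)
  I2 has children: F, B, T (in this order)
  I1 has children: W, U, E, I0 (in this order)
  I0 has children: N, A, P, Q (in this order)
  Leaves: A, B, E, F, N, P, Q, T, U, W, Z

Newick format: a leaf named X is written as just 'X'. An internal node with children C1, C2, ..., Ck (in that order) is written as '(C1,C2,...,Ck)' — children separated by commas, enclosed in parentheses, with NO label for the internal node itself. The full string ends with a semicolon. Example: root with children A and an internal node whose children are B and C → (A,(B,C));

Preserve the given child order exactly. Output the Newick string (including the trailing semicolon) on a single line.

Answer: (Z,(F,B,T),(W,U,E,(N,A,P,Q)));

Derivation:
internal I3 with children ['Z', 'I2', 'I1']
  leaf 'Z' → 'Z'
  internal I2 with children ['F', 'B', 'T']
    leaf 'F' → 'F'
    leaf 'B' → 'B'
    leaf 'T' → 'T'
  → '(F,B,T)'
  internal I1 with children ['W', 'U', 'E', 'I0']
    leaf 'W' → 'W'
    leaf 'U' → 'U'
    leaf 'E' → 'E'
    internal I0 with children ['N', 'A', 'P', 'Q']
      leaf 'N' → 'N'
      leaf 'A' → 'A'
      leaf 'P' → 'P'
      leaf 'Q' → 'Q'
    → '(N,A,P,Q)'
  → '(W,U,E,(N,A,P,Q))'
→ '(Z,(F,B,T),(W,U,E,(N,A,P,Q)))'
Final: (Z,(F,B,T),(W,U,E,(N,A,P,Q)));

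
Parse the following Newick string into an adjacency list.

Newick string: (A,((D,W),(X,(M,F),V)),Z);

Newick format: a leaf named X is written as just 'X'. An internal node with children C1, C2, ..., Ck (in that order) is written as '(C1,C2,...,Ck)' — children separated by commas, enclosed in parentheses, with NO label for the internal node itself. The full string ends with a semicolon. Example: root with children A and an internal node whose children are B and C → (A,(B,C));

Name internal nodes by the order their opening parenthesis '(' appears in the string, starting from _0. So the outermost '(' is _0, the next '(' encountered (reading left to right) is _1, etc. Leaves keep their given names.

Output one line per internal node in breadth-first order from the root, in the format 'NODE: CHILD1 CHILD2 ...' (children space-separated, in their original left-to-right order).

Input: (A,((D,W),(X,(M,F),V)),Z);
Scanning left-to-right, naming '(' by encounter order:
  pos 0: '(' -> open internal node _0 (depth 1)
  pos 3: '(' -> open internal node _1 (depth 2)
  pos 4: '(' -> open internal node _2 (depth 3)
  pos 8: ')' -> close internal node _2 (now at depth 2)
  pos 10: '(' -> open internal node _3 (depth 3)
  pos 13: '(' -> open internal node _4 (depth 4)
  pos 17: ')' -> close internal node _4 (now at depth 3)
  pos 20: ')' -> close internal node _3 (now at depth 2)
  pos 21: ')' -> close internal node _1 (now at depth 1)
  pos 24: ')' -> close internal node _0 (now at depth 0)
Total internal nodes: 5
BFS adjacency from root:
  _0: A _1 Z
  _1: _2 _3
  _2: D W
  _3: X _4 V
  _4: M F

Answer: _0: A _1 Z
_1: _2 _3
_2: D W
_3: X _4 V
_4: M F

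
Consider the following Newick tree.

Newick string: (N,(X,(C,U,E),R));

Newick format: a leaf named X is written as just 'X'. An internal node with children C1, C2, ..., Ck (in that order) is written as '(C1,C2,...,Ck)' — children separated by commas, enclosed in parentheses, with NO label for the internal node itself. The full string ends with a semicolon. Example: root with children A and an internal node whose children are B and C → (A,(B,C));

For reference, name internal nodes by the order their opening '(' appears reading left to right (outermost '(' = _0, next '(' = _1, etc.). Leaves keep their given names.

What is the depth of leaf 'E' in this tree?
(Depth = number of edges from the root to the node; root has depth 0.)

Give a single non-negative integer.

Answer: 3

Derivation:
Newick: (N,(X,(C,U,E),R));
Naming internals by '(' encounter order: outermost '(' = _0, next = _1, ...
Query node: E
Path from root: _0 -> _1 -> _2 -> E
Depth of E: 3 (number of edges from root)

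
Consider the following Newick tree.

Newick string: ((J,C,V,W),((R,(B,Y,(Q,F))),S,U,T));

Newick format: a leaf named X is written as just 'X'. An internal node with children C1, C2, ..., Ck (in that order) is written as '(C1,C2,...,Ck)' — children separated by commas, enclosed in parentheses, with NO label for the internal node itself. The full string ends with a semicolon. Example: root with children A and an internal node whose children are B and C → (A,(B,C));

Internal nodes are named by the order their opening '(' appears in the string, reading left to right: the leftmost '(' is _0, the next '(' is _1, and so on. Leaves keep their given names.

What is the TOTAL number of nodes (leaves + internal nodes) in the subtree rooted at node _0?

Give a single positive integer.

Newick: ((J,C,V,W),((R,(B,Y,(Q,F))),S,U,T));
Locate _0: it is the '(' at position 0 (the 1st '(' reading left to right).
Query: subtree rooted at _0
_0: subtree_size = 1 + 17
  _1: subtree_size = 1 + 4
    J: subtree_size = 1 + 0
    C: subtree_size = 1 + 0
    V: subtree_size = 1 + 0
    W: subtree_size = 1 + 0
  _2: subtree_size = 1 + 11
    _3: subtree_size = 1 + 7
      R: subtree_size = 1 + 0
      _4: subtree_size = 1 + 5
        B: subtree_size = 1 + 0
        Y: subtree_size = 1 + 0
        _5: subtree_size = 1 + 2
          Q: subtree_size = 1 + 0
          F: subtree_size = 1 + 0
    S: subtree_size = 1 + 0
    U: subtree_size = 1 + 0
    T: subtree_size = 1 + 0
Total subtree size of _0: 18

Answer: 18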